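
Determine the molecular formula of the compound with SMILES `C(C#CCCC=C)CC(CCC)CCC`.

C15H26

Heavy atoms from the SMILES: 15 C.
Implicit hydrogens by atom environment:
  9 × C: 2 H each → 18
  2 × C: 3 H each → 6
  2 × C: 1 H each → 2
  2 × C: no H
  Total hydrogens = 26.
Molecular formula: C15H26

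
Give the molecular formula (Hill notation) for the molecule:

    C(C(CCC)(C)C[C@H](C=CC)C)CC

C14H28

Heavy atoms from the SMILES: 14 C.
Implicit hydrogens by atom environment:
  5 × C: 3 H each → 15
  5 × C: 2 H each → 10
  3 × C: 1 H each → 3
  1 × C: no H
  Total hydrogens = 28.
Molecular formula: C14H28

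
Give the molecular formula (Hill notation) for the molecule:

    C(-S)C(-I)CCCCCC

C8H17IS

Heavy atoms from the SMILES: 8 C, 1 I, 1 S.
Implicit hydrogens by atom environment:
  6 × C: 2 H each → 12
  1 × C: 3 H
  1 × C: 1 H
  1 × I: no H
  1 × S: 1 H
  Total hydrogens = 17.
Molecular formula: C8H17IS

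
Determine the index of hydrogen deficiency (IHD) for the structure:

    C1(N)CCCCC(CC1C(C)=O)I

Molecular formula from the SMILES: C10H18INO.
DoU = (2C + 2 + N − H − X)/2 = (2·10 + 2 + 1 − 18 − 1)/2 = 4/2 = 2.
(Structurally: 1 ring(s) + 1 π bond(s) = 2.)

2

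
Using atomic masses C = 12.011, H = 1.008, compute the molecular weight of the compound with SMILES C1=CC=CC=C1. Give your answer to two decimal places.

78.11

Molecular formula: C6H6.
M = 6×12.011 + 6×1.008 = 78.11 g/mol.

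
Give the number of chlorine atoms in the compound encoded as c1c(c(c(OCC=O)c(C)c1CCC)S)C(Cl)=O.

1

The symbol for chlorine appears 1 time in the SMILES.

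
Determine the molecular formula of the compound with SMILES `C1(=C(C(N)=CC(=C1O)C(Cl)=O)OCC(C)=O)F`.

Heavy atoms from the SMILES: 10 C, 1 Cl, 1 F, 1 N, 4 O.
Implicit hydrogens by atom environment:
  5 × C (aromatic): no H
  3 × O: no H
  2 × C: no H
  1 × C: 3 H
  1 × C: 2 H
  1 × C (aromatic): 1 H
  1 × Cl: no H
  1 × F: no H
  1 × N: 2 H
  1 × O: 1 H
  Total hydrogens = 9.
Molecular formula: C10H9ClFNO4

C10H9ClFNO4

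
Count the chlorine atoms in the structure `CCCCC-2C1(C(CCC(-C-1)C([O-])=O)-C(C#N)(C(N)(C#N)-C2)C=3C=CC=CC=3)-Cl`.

The symbol for chlorine appears 1 time in the SMILES.

1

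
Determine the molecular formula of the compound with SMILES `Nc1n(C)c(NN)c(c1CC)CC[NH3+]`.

C9H20N5+

Heavy atoms from the SMILES: 9 C, 5 N.
Implicit hydrogens by atom environment:
  4 × C (aromatic): no H
  3 × C: 2 H each → 6
  2 × C: 3 H each → 6
  2 × N: 2 H each → 4
  1 × N (charge +1): 3 H
  1 × N: 1 H
  1 × N (aromatic): no H
  Total hydrogens = 20.
Net charge +1.
Molecular formula: C9H20N5+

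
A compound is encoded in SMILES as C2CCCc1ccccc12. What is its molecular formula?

Heavy atoms from the SMILES: 10 C.
Implicit hydrogens by atom environment:
  4 × C: 2 H each → 8
  4 × C (aromatic): 1 H each → 4
  2 × C (aromatic): no H
  Total hydrogens = 12.
Molecular formula: C10H12

C10H12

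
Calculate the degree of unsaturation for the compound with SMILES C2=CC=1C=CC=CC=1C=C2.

Molecular formula from the SMILES: C10H8.
DoU = (2C + 2 + N − H − X)/2 = (2·10 + 2 + 0 − 8 − 0)/2 = 14/2 = 7.
(Structurally: 2 ring(s) + 5 π bond(s) = 7.)

7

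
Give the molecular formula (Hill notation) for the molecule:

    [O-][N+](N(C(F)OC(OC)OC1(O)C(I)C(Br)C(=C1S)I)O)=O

C8H10BrFI2N2O7S

Heavy atoms from the SMILES: 1 Br, 8 C, 1 F, 2 I, 2 N, 7 O, 1 S.
Implicit hydrogens by atom environment:
  4 × C: 1 H each → 4
  4 × O: no H
  3 × C: no H
  2 × I: no H
  2 × O: 1 H each → 2
  1 × Br: no H
  1 × C: 3 H
  1 × F: no H
  1 × N: no H
  1 × N (charge +1): no H
  1 × O (charge -1): no H
  1 × S: 1 H
  Total hydrogens = 10.
Molecular formula: C8H10BrFI2N2O7S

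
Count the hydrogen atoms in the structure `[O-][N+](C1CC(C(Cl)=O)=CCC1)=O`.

8

Hydrogens are implicit in SMILES; fill each atom to its normal valence:
  3 × C: 2 H each → 6
  2 × C: 1 H each → 2
  2 × C: no H
  2 × O: no H
  1 × Cl: no H
  1 × N (charge +1): no H
  1 × O (charge -1): no H
  Total hydrogens = 8.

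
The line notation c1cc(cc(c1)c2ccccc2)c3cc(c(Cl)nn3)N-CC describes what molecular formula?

C18H16ClN3

Heavy atoms from the SMILES: 18 C, 1 Cl, 3 N.
Implicit hydrogens by atom environment:
  10 × C (aromatic): 1 H each → 10
  6 × C (aromatic): no H
  2 × N (aromatic): no H
  1 × C: 3 H
  1 × C: 2 H
  1 × Cl: no H
  1 × N: 1 H
  Total hydrogens = 16.
Molecular formula: C18H16ClN3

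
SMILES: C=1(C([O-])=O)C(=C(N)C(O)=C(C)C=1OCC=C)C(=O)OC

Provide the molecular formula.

C13H14NO6-

Heavy atoms from the SMILES: 13 C, 1 N, 6 O.
Implicit hydrogens by atom environment:
  6 × C (aromatic): no H
  4 × O: no H
  2 × C: 3 H each → 6
  2 × C: 2 H each → 4
  2 × C: no H
  1 × C: 1 H
  1 × N: 2 H
  1 × O: 1 H
  1 × O (charge -1): no H
  Total hydrogens = 14.
Net charge -1.
Molecular formula: C13H14NO6-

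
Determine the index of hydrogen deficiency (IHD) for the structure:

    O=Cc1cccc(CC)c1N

Molecular formula from the SMILES: C9H11NO.
DoU = (2C + 2 + N − H − X)/2 = (2·9 + 2 + 1 − 11 − 0)/2 = 10/2 = 5.
(Structurally: 1 ring(s) + 4 π bond(s) = 5.)

5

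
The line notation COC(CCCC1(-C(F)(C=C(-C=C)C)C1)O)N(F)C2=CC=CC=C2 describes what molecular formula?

Heavy atoms from the SMILES: 19 C, 2 F, 1 N, 2 O.
Implicit hydrogens by atom environment:
  5 × C: 2 H each → 10
  5 × C (aromatic): 1 H each → 5
  3 × C: 1 H each → 3
  3 × C: no H
  2 × C: 3 H each → 6
  2 × F: no H
  1 × C (aromatic): no H
  1 × N: no H
  1 × O: 1 H
  1 × O: no H
  Total hydrogens = 25.
Molecular formula: C19H25F2NO2

C19H25F2NO2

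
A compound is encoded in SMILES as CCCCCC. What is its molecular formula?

C6H14

Heavy atoms from the SMILES: 6 C.
Implicit hydrogens by atom environment:
  4 × C: 2 H each → 8
  2 × C: 3 H each → 6
  Total hydrogens = 14.
Molecular formula: C6H14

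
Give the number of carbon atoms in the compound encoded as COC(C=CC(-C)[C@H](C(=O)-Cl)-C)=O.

The symbol for carbon appears 9 times in the SMILES. (Cl is a single chlorine, not C + l.)

9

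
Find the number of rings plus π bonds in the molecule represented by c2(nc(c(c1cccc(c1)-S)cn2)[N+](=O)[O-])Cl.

Molecular formula from the SMILES: C10H6ClN3O2S.
DoU = (2C + 2 + N − H − X)/2 = (2·10 + 2 + 3 − 6 − 1)/2 = 18/2 = 9.
(Structurally: 2 ring(s) + 7 π bond(s) = 9.)

9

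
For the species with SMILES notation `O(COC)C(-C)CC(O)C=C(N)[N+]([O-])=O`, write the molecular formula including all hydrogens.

Heavy atoms from the SMILES: 8 C, 2 N, 5 O.
Implicit hydrogens by atom environment:
  3 × C: 1 H each → 3
  3 × O: no H
  2 × C: 3 H each → 6
  2 × C: 2 H each → 4
  1 × C: no H
  1 × N: 2 H
  1 × N (charge +1): no H
  1 × O: 1 H
  1 × O (charge -1): no H
  Total hydrogens = 16.
Molecular formula: C8H16N2O5

C8H16N2O5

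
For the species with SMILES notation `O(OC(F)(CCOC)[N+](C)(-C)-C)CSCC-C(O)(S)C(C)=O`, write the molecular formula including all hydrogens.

Heavy atoms from the SMILES: 13 C, 1 F, 1 N, 5 O, 2 S.
Implicit hydrogens by atom environment:
  5 × C: 3 H each → 15
  5 × C: 2 H each → 10
  4 × O: no H
  3 × C: no H
  1 × F: no H
  1 × N (charge +1): no H
  1 × O: 1 H
  1 × S: 1 H
  1 × S: no H
  Total hydrogens = 27.
Net charge +1.
Molecular formula: C13H27FNO5S2+

C13H27FNO5S2+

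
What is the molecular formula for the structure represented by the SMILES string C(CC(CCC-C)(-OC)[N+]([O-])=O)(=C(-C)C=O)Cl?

Heavy atoms from the SMILES: 11 C, 1 Cl, 1 N, 4 O.
Implicit hydrogens by atom environment:
  4 × C: 2 H each → 8
  3 × C: 3 H each → 9
  3 × C: no H
  3 × O: no H
  1 × C: 1 H
  1 × Cl: no H
  1 × N (charge +1): no H
  1 × O (charge -1): no H
  Total hydrogens = 18.
Molecular formula: C11H18ClNO4

C11H18ClNO4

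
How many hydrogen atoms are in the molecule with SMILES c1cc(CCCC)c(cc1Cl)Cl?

Hydrogens are implicit in SMILES; fill each atom to its normal valence:
  3 × C: 2 H each → 6
  3 × C (aromatic): 1 H each → 3
  3 × C (aromatic): no H
  2 × Cl: no H
  1 × C: 3 H
  Total hydrogens = 12.

12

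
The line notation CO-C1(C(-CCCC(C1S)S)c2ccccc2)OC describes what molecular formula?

Heavy atoms from the SMILES: 15 C, 2 O, 2 S.
Implicit hydrogens by atom environment:
  5 × C (aromatic): 1 H each → 5
  3 × C: 2 H each → 6
  3 × C: 1 H each → 3
  2 × C: 3 H each → 6
  2 × O: no H
  2 × S: 1 H each → 2
  1 × C: no H
  1 × C (aromatic): no H
  Total hydrogens = 22.
Molecular formula: C15H22O2S2

C15H22O2S2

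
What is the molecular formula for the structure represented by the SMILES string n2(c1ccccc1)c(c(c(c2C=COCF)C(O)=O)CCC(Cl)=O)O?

Heavy atoms from the SMILES: 17 C, 1 Cl, 1 F, 1 N, 5 O.
Implicit hydrogens by atom environment:
  5 × C (aromatic): 1 H each → 5
  5 × C (aromatic): no H
  3 × C: 2 H each → 6
  3 × O: no H
  2 × C: 1 H each → 2
  2 × C: no H
  2 × O: 1 H each → 2
  1 × Cl: no H
  1 × F: no H
  1 × N (aromatic): no H
  Total hydrogens = 15.
Molecular formula: C17H15ClFNO5

C17H15ClFNO5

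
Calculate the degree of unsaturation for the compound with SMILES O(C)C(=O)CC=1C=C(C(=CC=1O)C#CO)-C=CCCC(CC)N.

8

Molecular formula from the SMILES: C18H23NO4.
DoU = (2C + 2 + N − H − X)/2 = (2·18 + 2 + 1 − 23 − 0)/2 = 16/2 = 8.
(Structurally: 1 ring(s) + 7 π bond(s) = 8.)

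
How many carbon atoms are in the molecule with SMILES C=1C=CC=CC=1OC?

The symbol for carbon appears 7 times in the SMILES.

7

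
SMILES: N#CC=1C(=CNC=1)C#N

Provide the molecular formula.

C6H3N3

Heavy atoms from the SMILES: 6 C, 3 N.
Implicit hydrogens by atom environment:
  2 × C (aromatic): 1 H each → 2
  2 × C (aromatic): no H
  2 × C: no H
  2 × N: no H
  1 × N (aromatic): 1 H
  Total hydrogens = 3.
Molecular formula: C6H3N3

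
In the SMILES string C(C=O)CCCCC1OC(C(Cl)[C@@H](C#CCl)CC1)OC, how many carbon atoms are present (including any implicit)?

The symbol for carbon appears 15 times in the SMILES. (Cl is a single chlorine, not C + l.)

15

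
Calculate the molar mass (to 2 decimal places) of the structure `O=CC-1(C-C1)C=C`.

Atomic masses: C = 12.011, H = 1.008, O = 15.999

Molecular formula: C6H8O.
M = 6×12.011 + 8×1.008 + 1×15.999 = 96.13 g/mol.

96.13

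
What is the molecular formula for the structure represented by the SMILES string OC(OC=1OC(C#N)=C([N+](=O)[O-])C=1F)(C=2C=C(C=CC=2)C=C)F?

Heavy atoms from the SMILES: 14 C, 2 F, 2 N, 5 O.
Implicit hydrogens by atom environment:
  6 × C (aromatic): no H
  4 × C (aromatic): 1 H each → 4
  2 × C: no H
  2 × F: no H
  2 × O: no H
  1 × C: 2 H
  1 × C: 1 H
  1 × N (charge +1): no H
  1 × N: no H
  1 × O: 1 H
  1 × O (aromatic): no H
  1 × O (charge -1): no H
  Total hydrogens = 8.
Molecular formula: C14H8F2N2O5

C14H8F2N2O5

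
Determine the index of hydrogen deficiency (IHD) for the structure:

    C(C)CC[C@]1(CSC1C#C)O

3

Molecular formula from the SMILES: C9H14OS.
DoU = (2C + 2 + N − H − X)/2 = (2·9 + 2 + 0 − 14 − 0)/2 = 6/2 = 3.
(Structurally: 1 ring(s) + 2 π bond(s) = 3.)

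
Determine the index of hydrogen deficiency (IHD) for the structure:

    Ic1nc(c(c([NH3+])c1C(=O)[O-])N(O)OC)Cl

5

Molecular formula from the SMILES: C7H7ClIN3O4.
DoU = (2C + 2 + N − H − X)/2 = (2·7 + 2 + 3 − 7 − 2)/2 = 10/2 = 5.
(Structurally: 1 ring(s) + 4 π bond(s) = 5.)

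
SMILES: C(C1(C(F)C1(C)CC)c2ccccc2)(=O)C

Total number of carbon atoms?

The symbol for carbon appears 14 times in the SMILES. Lowercase c denotes aromatic carbon and counts toward C.

14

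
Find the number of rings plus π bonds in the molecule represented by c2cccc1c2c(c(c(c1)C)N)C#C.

Molecular formula from the SMILES: C13H11N.
DoU = (2C + 2 + N − H − X)/2 = (2·13 + 2 + 1 − 11 − 0)/2 = 18/2 = 9.
(Structurally: 2 ring(s) + 7 π bond(s) = 9.)

9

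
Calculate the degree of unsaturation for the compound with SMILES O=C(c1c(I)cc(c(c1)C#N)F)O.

7

Molecular formula from the SMILES: C8H3FINO2.
DoU = (2C + 2 + N − H − X)/2 = (2·8 + 2 + 1 − 3 − 2)/2 = 14/2 = 7.
(Structurally: 1 ring(s) + 6 π bond(s) = 7.)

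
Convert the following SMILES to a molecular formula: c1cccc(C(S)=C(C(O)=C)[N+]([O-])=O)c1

C10H9NO3S

Heavy atoms from the SMILES: 10 C, 1 N, 3 O, 1 S.
Implicit hydrogens by atom environment:
  5 × C (aromatic): 1 H each → 5
  3 × C: no H
  1 × C: 2 H
  1 × C (aromatic): no H
  1 × N (charge +1): no H
  1 × O: 1 H
  1 × O: no H
  1 × O (charge -1): no H
  1 × S: 1 H
  Total hydrogens = 9.
Molecular formula: C10H9NO3S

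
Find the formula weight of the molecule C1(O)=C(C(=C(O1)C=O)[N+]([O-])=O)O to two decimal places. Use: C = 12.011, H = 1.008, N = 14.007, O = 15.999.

173.08

Molecular formula: C5H3NO6.
M = 5×12.011 + 3×1.008 + 1×14.007 + 6×15.999 = 173.08 g/mol.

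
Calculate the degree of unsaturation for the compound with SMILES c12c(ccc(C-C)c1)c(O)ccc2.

7

Molecular formula from the SMILES: C12H12O.
DoU = (2C + 2 + N − H − X)/2 = (2·12 + 2 + 0 − 12 − 0)/2 = 14/2 = 7.
(Structurally: 2 ring(s) + 5 π bond(s) = 7.)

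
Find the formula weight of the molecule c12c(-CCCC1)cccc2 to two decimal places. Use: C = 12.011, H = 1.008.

Molecular formula: C10H12.
M = 10×12.011 + 12×1.008 = 132.21 g/mol.

132.21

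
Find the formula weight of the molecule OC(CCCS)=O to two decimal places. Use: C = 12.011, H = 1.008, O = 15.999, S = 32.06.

Molecular formula: C4H8O2S.
M = 4×12.011 + 8×1.008 + 2×15.999 + 1×32.06 = 120.17 g/mol.

120.17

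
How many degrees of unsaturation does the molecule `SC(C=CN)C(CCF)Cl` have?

Molecular formula from the SMILES: C6H11ClFNS.
DoU = (2C + 2 + N − H − X)/2 = (2·6 + 2 + 1 − 11 − 2)/2 = 2/2 = 1.
(Structurally: 0 ring(s) + 1 π bond(s) = 1.)

1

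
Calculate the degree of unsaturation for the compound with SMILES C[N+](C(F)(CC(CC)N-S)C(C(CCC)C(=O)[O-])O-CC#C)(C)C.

Molecular formula from the SMILES: C17H31FN2O3S.
DoU = (2C + 2 + N − H − X)/2 = (2·17 + 2 + 2 − 31 − 1)/2 = 6/2 = 3.
(Structurally: 0 ring(s) + 3 π bond(s) = 3.)

3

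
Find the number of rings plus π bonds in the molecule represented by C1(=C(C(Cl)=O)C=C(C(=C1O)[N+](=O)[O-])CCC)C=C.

Molecular formula from the SMILES: C12H12ClNO4.
DoU = (2C + 2 + N − H − X)/2 = (2·12 + 2 + 1 − 12 − 1)/2 = 14/2 = 7.
(Structurally: 1 ring(s) + 6 π bond(s) = 7.)

7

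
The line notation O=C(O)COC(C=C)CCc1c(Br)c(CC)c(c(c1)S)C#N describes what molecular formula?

Heavy atoms from the SMILES: 1 Br, 16 C, 1 N, 3 O, 1 S.
Implicit hydrogens by atom environment:
  5 × C: 2 H each → 10
  5 × C (aromatic): no H
  2 × C: 1 H each → 2
  2 × C: no H
  2 × O: no H
  1 × Br: no H
  1 × C: 3 H
  1 × C (aromatic): 1 H
  1 × N: no H
  1 × O: 1 H
  1 × S: 1 H
  Total hydrogens = 18.
Molecular formula: C16H18BrNO3S

C16H18BrNO3S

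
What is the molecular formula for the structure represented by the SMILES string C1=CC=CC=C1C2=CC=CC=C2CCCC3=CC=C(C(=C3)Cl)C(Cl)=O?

Heavy atoms from the SMILES: 22 C, 2 Cl, 1 O.
Implicit hydrogens by atom environment:
  12 × C (aromatic): 1 H each → 12
  6 × C (aromatic): no H
  3 × C: 2 H each → 6
  2 × Cl: no H
  1 × C: no H
  1 × O: no H
  Total hydrogens = 18.
Molecular formula: C22H18Cl2O

C22H18Cl2O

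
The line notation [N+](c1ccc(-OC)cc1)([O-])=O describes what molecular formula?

C7H7NO3

Heavy atoms from the SMILES: 7 C, 1 N, 3 O.
Implicit hydrogens by atom environment:
  4 × C (aromatic): 1 H each → 4
  2 × C (aromatic): no H
  2 × O: no H
  1 × C: 3 H
  1 × N (charge +1): no H
  1 × O (charge -1): no H
  Total hydrogens = 7.
Molecular formula: C7H7NO3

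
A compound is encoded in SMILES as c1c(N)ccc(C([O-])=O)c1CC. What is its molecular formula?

Heavy atoms from the SMILES: 9 C, 1 N, 2 O.
Implicit hydrogens by atom environment:
  3 × C (aromatic): 1 H each → 3
  3 × C (aromatic): no H
  1 × C: 3 H
  1 × C: 2 H
  1 × C: no H
  1 × N: 2 H
  1 × O: no H
  1 × O (charge -1): no H
  Total hydrogens = 10.
Net charge -1.
Molecular formula: C9H10NO2-

C9H10NO2-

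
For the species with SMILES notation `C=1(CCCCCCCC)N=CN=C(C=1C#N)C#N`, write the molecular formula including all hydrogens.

Heavy atoms from the SMILES: 14 C, 4 N.
Implicit hydrogens by atom environment:
  7 × C: 2 H each → 14
  3 × C (aromatic): no H
  2 × C: no H
  2 × N (aromatic): no H
  2 × N: no H
  1 × C: 3 H
  1 × C (aromatic): 1 H
  Total hydrogens = 18.
Molecular formula: C14H18N4

C14H18N4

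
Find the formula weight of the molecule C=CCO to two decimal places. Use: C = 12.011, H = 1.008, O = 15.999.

Molecular formula: C3H6O.
M = 3×12.011 + 6×1.008 + 1×15.999 = 58.08 g/mol.

58.08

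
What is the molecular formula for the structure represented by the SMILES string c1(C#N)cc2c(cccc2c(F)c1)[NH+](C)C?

Heavy atoms from the SMILES: 13 C, 1 F, 2 N.
Implicit hydrogens by atom environment:
  5 × C (aromatic): 1 H each → 5
  5 × C (aromatic): no H
  2 × C: 3 H each → 6
  1 × C: no H
  1 × F: no H
  1 × N (charge +1): 1 H
  1 × N: no H
  Total hydrogens = 12.
Net charge +1.
Molecular formula: C13H12FN2+

C13H12FN2+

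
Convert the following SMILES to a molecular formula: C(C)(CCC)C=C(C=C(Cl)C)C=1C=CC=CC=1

Heavy atoms from the SMILES: 16 C, 1 Cl.
Implicit hydrogens by atom environment:
  5 × C (aromatic): 1 H each → 5
  3 × C: 3 H each → 9
  3 × C: 1 H each → 3
  2 × C: 2 H each → 4
  2 × C: no H
  1 × C (aromatic): no H
  1 × Cl: no H
  Total hydrogens = 21.
Molecular formula: C16H21Cl

C16H21Cl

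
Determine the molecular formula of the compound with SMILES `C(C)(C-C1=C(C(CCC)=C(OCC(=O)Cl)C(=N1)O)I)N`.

Heavy atoms from the SMILES: 13 C, 1 Cl, 1 I, 2 N, 3 O.
Implicit hydrogens by atom environment:
  5 × C (aromatic): no H
  4 × C: 2 H each → 8
  2 × C: 3 H each → 6
  2 × O: no H
  1 × C: 1 H
  1 × C: no H
  1 × Cl: no H
  1 × I: no H
  1 × N: 2 H
  1 × N (aromatic): no H
  1 × O: 1 H
  Total hydrogens = 18.
Molecular formula: C13H18ClIN2O3

C13H18ClIN2O3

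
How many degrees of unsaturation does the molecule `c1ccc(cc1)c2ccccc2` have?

Molecular formula from the SMILES: C12H10.
DoU = (2C + 2 + N − H − X)/2 = (2·12 + 2 + 0 − 10 − 0)/2 = 16/2 = 8.
(Structurally: 2 ring(s) + 6 π bond(s) = 8.)

8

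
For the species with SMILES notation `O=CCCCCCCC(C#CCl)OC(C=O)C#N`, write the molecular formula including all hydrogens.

Heavy atoms from the SMILES: 13 C, 1 Cl, 1 N, 3 O.
Implicit hydrogens by atom environment:
  6 × C: 2 H each → 12
  4 × C: 1 H each → 4
  3 × C: no H
  3 × O: no H
  1 × Cl: no H
  1 × N: no H
  Total hydrogens = 16.
Molecular formula: C13H16ClNO3

C13H16ClNO3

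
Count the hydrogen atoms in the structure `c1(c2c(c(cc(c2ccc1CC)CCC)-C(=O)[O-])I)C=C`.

Hydrogens are implicit in SMILES; fill each atom to its normal valence:
  7 × C (aromatic): no H
  4 × C: 2 H each → 8
  3 × C (aromatic): 1 H each → 3
  2 × C: 3 H each → 6
  1 × C: 1 H
  1 × C: no H
  1 × I: no H
  1 × O: no H
  1 × O (charge -1): no H
  Total hydrogens = 18.

18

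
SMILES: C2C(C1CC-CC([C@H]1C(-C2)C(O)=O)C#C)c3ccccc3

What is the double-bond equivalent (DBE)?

Molecular formula from the SMILES: C19H22O2.
DoU = (2C + 2 + N − H − X)/2 = (2·19 + 2 + 0 − 22 − 0)/2 = 18/2 = 9.
(Structurally: 3 ring(s) + 6 π bond(s) = 9.)

9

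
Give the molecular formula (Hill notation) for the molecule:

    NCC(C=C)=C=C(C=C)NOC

C9H14N2O

Heavy atoms from the SMILES: 9 C, 2 N, 1 O.
Implicit hydrogens by atom environment:
  3 × C: 2 H each → 6
  3 × C: no H
  2 × C: 1 H each → 2
  1 × C: 3 H
  1 × N: 2 H
  1 × N: 1 H
  1 × O: no H
  Total hydrogens = 14.
Molecular formula: C9H14N2O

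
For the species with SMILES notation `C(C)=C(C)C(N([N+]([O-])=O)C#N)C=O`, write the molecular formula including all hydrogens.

C7H9N3O3

Heavy atoms from the SMILES: 7 C, 3 N, 3 O.
Implicit hydrogens by atom environment:
  3 × C: 1 H each → 3
  2 × C: 3 H each → 6
  2 × C: no H
  2 × N: no H
  2 × O: no H
  1 × N (charge +1): no H
  1 × O (charge -1): no H
  Total hydrogens = 9.
Molecular formula: C7H9N3O3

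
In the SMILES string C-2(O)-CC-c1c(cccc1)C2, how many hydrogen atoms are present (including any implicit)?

Hydrogens are implicit in SMILES; fill each atom to its normal valence:
  4 × C (aromatic): 1 H each → 4
  3 × C: 2 H each → 6
  2 × C (aromatic): no H
  1 × C: 1 H
  1 × O: 1 H
  Total hydrogens = 12.

12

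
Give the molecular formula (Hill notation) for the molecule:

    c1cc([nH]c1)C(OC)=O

Heavy atoms from the SMILES: 6 C, 1 N, 2 O.
Implicit hydrogens by atom environment:
  3 × C (aromatic): 1 H each → 3
  2 × O: no H
  1 × C: 3 H
  1 × C (aromatic): no H
  1 × C: no H
  1 × N (aromatic): 1 H
  Total hydrogens = 7.
Molecular formula: C6H7NO2

C6H7NO2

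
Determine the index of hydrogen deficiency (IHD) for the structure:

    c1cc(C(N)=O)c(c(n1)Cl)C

5

Molecular formula from the SMILES: C7H7ClN2O.
DoU = (2C + 2 + N − H − X)/2 = (2·7 + 2 + 2 − 7 − 1)/2 = 10/2 = 5.
(Structurally: 1 ring(s) + 4 π bond(s) = 5.)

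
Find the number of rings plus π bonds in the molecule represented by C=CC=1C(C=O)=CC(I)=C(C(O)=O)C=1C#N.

Molecular formula from the SMILES: C11H6INO3.
DoU = (2C + 2 + N − H − X)/2 = (2·11 + 2 + 1 − 6 − 1)/2 = 18/2 = 9.
(Structurally: 1 ring(s) + 8 π bond(s) = 9.)

9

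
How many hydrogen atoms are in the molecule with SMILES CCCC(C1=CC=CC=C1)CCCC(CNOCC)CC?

33

Hydrogens are implicit in SMILES; fill each atom to its normal valence:
  8 × C: 2 H each → 16
  5 × C (aromatic): 1 H each → 5
  3 × C: 3 H each → 9
  2 × C: 1 H each → 2
  1 × C (aromatic): no H
  1 × N: 1 H
  1 × O: no H
  Total hydrogens = 33.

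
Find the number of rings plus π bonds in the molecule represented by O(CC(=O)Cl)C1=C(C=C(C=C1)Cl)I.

Molecular formula from the SMILES: C8H5Cl2IO2.
DoU = (2C + 2 + N − H − X)/2 = (2·8 + 2 + 0 − 5 − 3)/2 = 10/2 = 5.
(Structurally: 1 ring(s) + 4 π bond(s) = 5.)

5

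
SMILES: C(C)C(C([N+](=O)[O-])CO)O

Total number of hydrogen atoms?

Hydrogens are implicit in SMILES; fill each atom to its normal valence:
  2 × C: 2 H each → 4
  2 × C: 1 H each → 2
  2 × O: 1 H each → 2
  1 × C: 3 H
  1 × N (charge +1): no H
  1 × O: no H
  1 × O (charge -1): no H
  Total hydrogens = 11.

11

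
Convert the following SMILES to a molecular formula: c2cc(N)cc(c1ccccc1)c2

Heavy atoms from the SMILES: 12 C, 1 N.
Implicit hydrogens by atom environment:
  9 × C (aromatic): 1 H each → 9
  3 × C (aromatic): no H
  1 × N: 2 H
  Total hydrogens = 11.
Molecular formula: C12H11N

C12H11N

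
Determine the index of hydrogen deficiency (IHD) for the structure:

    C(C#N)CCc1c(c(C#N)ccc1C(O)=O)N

9

Molecular formula from the SMILES: C12H11N3O2.
DoU = (2C + 2 + N − H − X)/2 = (2·12 + 2 + 3 − 11 − 0)/2 = 18/2 = 9.
(Structurally: 1 ring(s) + 8 π bond(s) = 9.)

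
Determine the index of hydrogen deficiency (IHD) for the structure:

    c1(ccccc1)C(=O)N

Molecular formula from the SMILES: C7H7NO.
DoU = (2C + 2 + N − H − X)/2 = (2·7 + 2 + 1 − 7 − 0)/2 = 10/2 = 5.
(Structurally: 1 ring(s) + 4 π bond(s) = 5.)

5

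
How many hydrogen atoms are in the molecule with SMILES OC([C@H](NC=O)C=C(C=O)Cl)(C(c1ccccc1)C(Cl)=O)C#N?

12

Hydrogens are implicit in SMILES; fill each atom to its normal valence:
  5 × C: 1 H each → 5
  5 × C (aromatic): 1 H each → 5
  4 × C: no H
  3 × O: no H
  2 × Cl: no H
  1 × C (aromatic): no H
  1 × N: 1 H
  1 × N: no H
  1 × O: 1 H
  Total hydrogens = 12.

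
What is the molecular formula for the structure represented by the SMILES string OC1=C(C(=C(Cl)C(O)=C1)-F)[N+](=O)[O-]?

Heavy atoms from the SMILES: 6 C, 1 Cl, 1 F, 1 N, 4 O.
Implicit hydrogens by atom environment:
  5 × C (aromatic): no H
  2 × O: 1 H each → 2
  1 × C (aromatic): 1 H
  1 × Cl: no H
  1 × F: no H
  1 × N (charge +1): no H
  1 × O: no H
  1 × O (charge -1): no H
  Total hydrogens = 3.
Molecular formula: C6H3ClFNO4

C6H3ClFNO4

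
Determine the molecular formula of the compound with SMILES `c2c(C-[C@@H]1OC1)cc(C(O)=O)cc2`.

C10H10O3

Heavy atoms from the SMILES: 10 C, 3 O.
Implicit hydrogens by atom environment:
  4 × C (aromatic): 1 H each → 4
  2 × C: 2 H each → 4
  2 × C (aromatic): no H
  2 × O: no H
  1 × C: 1 H
  1 × C: no H
  1 × O: 1 H
  Total hydrogens = 10.
Molecular formula: C10H10O3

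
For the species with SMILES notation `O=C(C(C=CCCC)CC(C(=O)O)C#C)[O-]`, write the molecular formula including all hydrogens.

C12H15O4-

Heavy atoms from the SMILES: 12 C, 4 O.
Implicit hydrogens by atom environment:
  5 × C: 1 H each → 5
  3 × C: 2 H each → 6
  3 × C: no H
  2 × O: no H
  1 × C: 3 H
  1 × O: 1 H
  1 × O (charge -1): no H
  Total hydrogens = 15.
Net charge -1.
Molecular formula: C12H15O4-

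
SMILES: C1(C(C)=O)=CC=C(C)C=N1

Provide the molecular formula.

C8H9NO

Heavy atoms from the SMILES: 8 C, 1 N, 1 O.
Implicit hydrogens by atom environment:
  3 × C (aromatic): 1 H each → 3
  2 × C: 3 H each → 6
  2 × C (aromatic): no H
  1 × C: no H
  1 × N (aromatic): no H
  1 × O: no H
  Total hydrogens = 9.
Molecular formula: C8H9NO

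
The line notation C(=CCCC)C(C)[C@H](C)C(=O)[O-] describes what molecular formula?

Heavy atoms from the SMILES: 10 C, 2 O.
Implicit hydrogens by atom environment:
  4 × C: 1 H each → 4
  3 × C: 3 H each → 9
  2 × C: 2 H each → 4
  1 × C: no H
  1 × O: no H
  1 × O (charge -1): no H
  Total hydrogens = 17.
Net charge -1.
Molecular formula: C10H17O2-

C10H17O2-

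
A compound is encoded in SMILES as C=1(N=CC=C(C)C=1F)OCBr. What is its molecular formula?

C7H7BrFNO

Heavy atoms from the SMILES: 1 Br, 7 C, 1 F, 1 N, 1 O.
Implicit hydrogens by atom environment:
  3 × C (aromatic): no H
  2 × C (aromatic): 1 H each → 2
  1 × Br: no H
  1 × C: 3 H
  1 × C: 2 H
  1 × F: no H
  1 × N (aromatic): no H
  1 × O: no H
  Total hydrogens = 7.
Molecular formula: C7H7BrFNO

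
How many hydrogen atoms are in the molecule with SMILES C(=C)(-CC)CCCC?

16

Hydrogens are implicit in SMILES; fill each atom to its normal valence:
  5 × C: 2 H each → 10
  2 × C: 3 H each → 6
  1 × C: no H
  Total hydrogens = 16.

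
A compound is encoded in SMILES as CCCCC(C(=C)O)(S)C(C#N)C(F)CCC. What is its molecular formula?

Heavy atoms from the SMILES: 13 C, 1 F, 1 N, 1 O, 1 S.
Implicit hydrogens by atom environment:
  6 × C: 2 H each → 12
  3 × C: no H
  2 × C: 3 H each → 6
  2 × C: 1 H each → 2
  1 × F: no H
  1 × N: no H
  1 × O: 1 H
  1 × S: 1 H
  Total hydrogens = 22.
Molecular formula: C13H22FNOS

C13H22FNOS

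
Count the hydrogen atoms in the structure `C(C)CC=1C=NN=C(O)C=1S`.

Hydrogens are implicit in SMILES; fill each atom to its normal valence:
  3 × C (aromatic): no H
  2 × C: 2 H each → 4
  2 × N (aromatic): no H
  1 × C: 3 H
  1 × C (aromatic): 1 H
  1 × O: 1 H
  1 × S: 1 H
  Total hydrogens = 10.

10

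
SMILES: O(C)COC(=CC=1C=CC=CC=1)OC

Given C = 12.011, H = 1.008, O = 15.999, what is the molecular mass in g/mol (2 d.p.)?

194.23

Molecular formula: C11H14O3.
M = 11×12.011 + 14×1.008 + 3×15.999 = 194.23 g/mol.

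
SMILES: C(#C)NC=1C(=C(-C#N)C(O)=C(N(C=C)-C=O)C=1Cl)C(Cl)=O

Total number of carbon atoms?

The symbol for carbon appears 13 times in the SMILES. (Cl is a single chlorine, not C + l.)

13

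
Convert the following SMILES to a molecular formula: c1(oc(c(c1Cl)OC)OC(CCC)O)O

Heavy atoms from the SMILES: 9 C, 1 Cl, 5 O.
Implicit hydrogens by atom environment:
  4 × C (aromatic): no H
  2 × C: 3 H each → 6
  2 × C: 2 H each → 4
  2 × O: 1 H each → 2
  2 × O: no H
  1 × C: 1 H
  1 × Cl: no H
  1 × O (aromatic): no H
  Total hydrogens = 13.
Molecular formula: C9H13ClO5

C9H13ClO5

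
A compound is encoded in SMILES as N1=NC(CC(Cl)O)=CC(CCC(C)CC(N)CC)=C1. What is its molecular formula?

C14H24ClN3O

Heavy atoms from the SMILES: 14 C, 1 Cl, 3 N, 1 O.
Implicit hydrogens by atom environment:
  5 × C: 2 H each → 10
  3 × C: 1 H each → 3
  2 × C: 3 H each → 6
  2 × C (aromatic): 1 H each → 2
  2 × C (aromatic): no H
  2 × N (aromatic): no H
  1 × Cl: no H
  1 × N: 2 H
  1 × O: 1 H
  Total hydrogens = 24.
Molecular formula: C14H24ClN3O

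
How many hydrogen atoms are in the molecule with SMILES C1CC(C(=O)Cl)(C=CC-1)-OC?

11

Hydrogens are implicit in SMILES; fill each atom to its normal valence:
  3 × C: 2 H each → 6
  2 × C: 1 H each → 2
  2 × C: no H
  2 × O: no H
  1 × C: 3 H
  1 × Cl: no H
  Total hydrogens = 11.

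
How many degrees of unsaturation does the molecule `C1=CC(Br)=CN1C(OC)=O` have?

Molecular formula from the SMILES: C6H6BrNO2.
DoU = (2C + 2 + N − H − X)/2 = (2·6 + 2 + 1 − 6 − 1)/2 = 8/2 = 4.
(Structurally: 1 ring(s) + 3 π bond(s) = 4.)

4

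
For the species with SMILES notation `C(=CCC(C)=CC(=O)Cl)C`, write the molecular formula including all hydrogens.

Heavy atoms from the SMILES: 8 C, 1 Cl, 1 O.
Implicit hydrogens by atom environment:
  3 × C: 1 H each → 3
  2 × C: 3 H each → 6
  2 × C: no H
  1 × C: 2 H
  1 × Cl: no H
  1 × O: no H
  Total hydrogens = 11.
Molecular formula: C8H11ClO

C8H11ClO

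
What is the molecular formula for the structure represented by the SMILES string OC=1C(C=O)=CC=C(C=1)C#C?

C9H6O2

Heavy atoms from the SMILES: 9 C, 2 O.
Implicit hydrogens by atom environment:
  3 × C (aromatic): 1 H each → 3
  3 × C (aromatic): no H
  2 × C: 1 H each → 2
  1 × C: no H
  1 × O: 1 H
  1 × O: no H
  Total hydrogens = 6.
Molecular formula: C9H6O2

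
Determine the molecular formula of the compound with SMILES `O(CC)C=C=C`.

Heavy atoms from the SMILES: 5 C, 1 O.
Implicit hydrogens by atom environment:
  2 × C: 2 H each → 4
  1 × C: 3 H
  1 × C: 1 H
  1 × C: no H
  1 × O: no H
  Total hydrogens = 8.
Molecular formula: C5H8O

C5H8O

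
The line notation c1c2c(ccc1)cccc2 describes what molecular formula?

C10H8

Heavy atoms from the SMILES: 10 C.
Implicit hydrogens by atom environment:
  8 × C (aromatic): 1 H each → 8
  2 × C (aromatic): no H
  Total hydrogens = 8.
Molecular formula: C10H8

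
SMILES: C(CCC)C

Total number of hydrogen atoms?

Hydrogens are implicit in SMILES; fill each atom to its normal valence:
  3 × C: 2 H each → 6
  2 × C: 3 H each → 6
  Total hydrogens = 12.

12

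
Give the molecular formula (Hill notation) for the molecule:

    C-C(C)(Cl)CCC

Heavy atoms from the SMILES: 6 C, 1 Cl.
Implicit hydrogens by atom environment:
  3 × C: 3 H each → 9
  2 × C: 2 H each → 4
  1 × C: no H
  1 × Cl: no H
  Total hydrogens = 13.
Molecular formula: C6H13Cl

C6H13Cl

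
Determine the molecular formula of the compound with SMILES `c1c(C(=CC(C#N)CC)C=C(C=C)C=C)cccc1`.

C18H19N

Heavy atoms from the SMILES: 18 C, 1 N.
Implicit hydrogens by atom environment:
  5 × C: 1 H each → 5
  5 × C (aromatic): 1 H each → 5
  3 × C: 2 H each → 6
  3 × C: no H
  1 × C: 3 H
  1 × C (aromatic): no H
  1 × N: no H
  Total hydrogens = 19.
Molecular formula: C18H19N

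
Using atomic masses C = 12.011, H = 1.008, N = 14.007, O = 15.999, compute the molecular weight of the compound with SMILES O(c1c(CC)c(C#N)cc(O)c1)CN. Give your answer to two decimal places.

Molecular formula: C10H12N2O2.
M = 10×12.011 + 12×1.008 + 2×14.007 + 2×15.999 = 192.22 g/mol.

192.22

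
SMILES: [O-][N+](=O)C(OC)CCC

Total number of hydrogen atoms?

Hydrogens are implicit in SMILES; fill each atom to its normal valence:
  2 × C: 3 H each → 6
  2 × C: 2 H each → 4
  2 × O: no H
  1 × C: 1 H
  1 × N (charge +1): no H
  1 × O (charge -1): no H
  Total hydrogens = 11.

11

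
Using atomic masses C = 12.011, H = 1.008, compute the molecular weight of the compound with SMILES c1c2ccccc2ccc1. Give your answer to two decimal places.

128.17

Molecular formula: C10H8.
M = 10×12.011 + 8×1.008 = 128.17 g/mol.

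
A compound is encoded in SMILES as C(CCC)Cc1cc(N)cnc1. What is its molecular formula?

Heavy atoms from the SMILES: 10 C, 2 N.
Implicit hydrogens by atom environment:
  4 × C: 2 H each → 8
  3 × C (aromatic): 1 H each → 3
  2 × C (aromatic): no H
  1 × C: 3 H
  1 × N: 2 H
  1 × N (aromatic): no H
  Total hydrogens = 16.
Molecular formula: C10H16N2

C10H16N2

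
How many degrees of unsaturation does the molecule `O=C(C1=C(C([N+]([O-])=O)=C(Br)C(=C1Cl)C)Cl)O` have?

6

Molecular formula from the SMILES: C8H4BrCl2NO4.
DoU = (2C + 2 + N − H − X)/2 = (2·8 + 2 + 1 − 4 − 3)/2 = 12/2 = 6.
(Structurally: 1 ring(s) + 5 π bond(s) = 6.)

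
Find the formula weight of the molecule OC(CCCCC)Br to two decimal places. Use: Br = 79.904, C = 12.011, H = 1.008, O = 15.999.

Molecular formula: C6H13BrO.
M = 1×79.904 + 6×12.011 + 13×1.008 + 1×15.999 = 181.07 g/mol.

181.07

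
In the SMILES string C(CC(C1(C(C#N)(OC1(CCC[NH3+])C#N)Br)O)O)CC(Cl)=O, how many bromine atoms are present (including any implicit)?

1

The symbol for bromine appears 1 time in the SMILES.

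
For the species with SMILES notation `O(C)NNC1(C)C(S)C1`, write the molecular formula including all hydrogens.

Heavy atoms from the SMILES: 5 C, 2 N, 1 O, 1 S.
Implicit hydrogens by atom environment:
  2 × C: 3 H each → 6
  2 × N: 1 H each → 2
  1 × C: 2 H
  1 × C: 1 H
  1 × C: no H
  1 × O: no H
  1 × S: 1 H
  Total hydrogens = 12.
Molecular formula: C5H12N2OS

C5H12N2OS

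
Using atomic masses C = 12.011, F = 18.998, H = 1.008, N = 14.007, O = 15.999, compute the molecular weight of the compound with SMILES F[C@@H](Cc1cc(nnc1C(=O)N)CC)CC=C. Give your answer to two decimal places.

Molecular formula: C12H16FN3O.
M = 12×12.011 + 1×18.998 + 16×1.008 + 3×14.007 + 1×15.999 = 237.28 g/mol.

237.28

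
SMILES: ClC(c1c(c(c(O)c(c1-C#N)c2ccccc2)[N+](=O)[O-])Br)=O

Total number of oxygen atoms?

The symbol for oxygen appears 4 times in the SMILES.

4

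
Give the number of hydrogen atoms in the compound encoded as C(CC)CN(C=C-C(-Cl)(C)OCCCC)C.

26

Hydrogens are implicit in SMILES; fill each atom to its normal valence:
  6 × C: 2 H each → 12
  4 × C: 3 H each → 12
  2 × C: 1 H each → 2
  1 × C: no H
  1 × Cl: no H
  1 × N: no H
  1 × O: no H
  Total hydrogens = 26.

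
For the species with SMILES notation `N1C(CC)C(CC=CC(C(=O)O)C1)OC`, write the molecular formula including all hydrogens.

C11H19NO3

Heavy atoms from the SMILES: 11 C, 1 N, 3 O.
Implicit hydrogens by atom environment:
  5 × C: 1 H each → 5
  3 × C: 2 H each → 6
  2 × C: 3 H each → 6
  2 × O: no H
  1 × C: no H
  1 × N: 1 H
  1 × O: 1 H
  Total hydrogens = 19.
Molecular formula: C11H19NO3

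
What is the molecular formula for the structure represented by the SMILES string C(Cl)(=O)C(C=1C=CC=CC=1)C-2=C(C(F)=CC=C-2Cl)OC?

C15H11Cl2FO2

Heavy atoms from the SMILES: 15 C, 2 Cl, 1 F, 2 O.
Implicit hydrogens by atom environment:
  7 × C (aromatic): 1 H each → 7
  5 × C (aromatic): no H
  2 × Cl: no H
  2 × O: no H
  1 × C: 3 H
  1 × C: 1 H
  1 × C: no H
  1 × F: no H
  Total hydrogens = 11.
Molecular formula: C15H11Cl2FO2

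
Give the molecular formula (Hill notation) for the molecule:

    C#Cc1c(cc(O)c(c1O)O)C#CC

C11H8O3

Heavy atoms from the SMILES: 11 C, 3 O.
Implicit hydrogens by atom environment:
  5 × C (aromatic): no H
  3 × C: no H
  3 × O: 1 H each → 3
  1 × C: 3 H
  1 × C (aromatic): 1 H
  1 × C: 1 H
  Total hydrogens = 8.
Molecular formula: C11H8O3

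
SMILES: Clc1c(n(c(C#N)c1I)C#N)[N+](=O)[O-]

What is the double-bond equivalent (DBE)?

Molecular formula from the SMILES: C6ClIN4O2.
DoU = (2C + 2 + N − H − X)/2 = (2·6 + 2 + 4 − 0 − 2)/2 = 16/2 = 8.
(Structurally: 1 ring(s) + 7 π bond(s) = 8.)

8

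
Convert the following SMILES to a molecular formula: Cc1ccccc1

C7H8

Heavy atoms from the SMILES: 7 C.
Implicit hydrogens by atom environment:
  5 × C (aromatic): 1 H each → 5
  1 × C: 3 H
  1 × C (aromatic): no H
  Total hydrogens = 8.
Molecular formula: C7H8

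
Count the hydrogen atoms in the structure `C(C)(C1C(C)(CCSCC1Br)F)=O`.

Hydrogens are implicit in SMILES; fill each atom to its normal valence:
  3 × C: 2 H each → 6
  2 × C: 3 H each → 6
  2 × C: 1 H each → 2
  2 × C: no H
  1 × Br: no H
  1 × F: no H
  1 × O: no H
  1 × S: no H
  Total hydrogens = 14.

14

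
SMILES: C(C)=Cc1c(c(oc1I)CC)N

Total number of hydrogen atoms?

12

Hydrogens are implicit in SMILES; fill each atom to its normal valence:
  4 × C (aromatic): no H
  2 × C: 3 H each → 6
  2 × C: 1 H each → 2
  1 × C: 2 H
  1 × I: no H
  1 × N: 2 H
  1 × O (aromatic): no H
  Total hydrogens = 12.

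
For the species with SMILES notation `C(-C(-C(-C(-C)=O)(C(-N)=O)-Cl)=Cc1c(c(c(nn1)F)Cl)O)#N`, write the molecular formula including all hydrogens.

C11H7Cl2FN4O3

Heavy atoms from the SMILES: 11 C, 2 Cl, 1 F, 4 N, 3 O.
Implicit hydrogens by atom environment:
  5 × C: no H
  4 × C (aromatic): no H
  2 × Cl: no H
  2 × N (aromatic): no H
  2 × O: no H
  1 × C: 3 H
  1 × C: 1 H
  1 × F: no H
  1 × N: 2 H
  1 × N: no H
  1 × O: 1 H
  Total hydrogens = 7.
Molecular formula: C11H7Cl2FN4O3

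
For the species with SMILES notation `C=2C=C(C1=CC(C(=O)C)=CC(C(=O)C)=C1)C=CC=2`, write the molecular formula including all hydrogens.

C16H14O2

Heavy atoms from the SMILES: 16 C, 2 O.
Implicit hydrogens by atom environment:
  8 × C (aromatic): 1 H each → 8
  4 × C (aromatic): no H
  2 × C: 3 H each → 6
  2 × C: no H
  2 × O: no H
  Total hydrogens = 14.
Molecular formula: C16H14O2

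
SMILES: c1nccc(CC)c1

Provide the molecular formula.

C7H9N

Heavy atoms from the SMILES: 7 C, 1 N.
Implicit hydrogens by atom environment:
  4 × C (aromatic): 1 H each → 4
  1 × C: 3 H
  1 × C: 2 H
  1 × C (aromatic): no H
  1 × N (aromatic): no H
  Total hydrogens = 9.
Molecular formula: C7H9N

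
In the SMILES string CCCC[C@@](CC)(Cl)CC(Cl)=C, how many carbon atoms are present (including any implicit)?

The symbol for carbon appears 10 times in the SMILES. (Cl is a single chlorine, not C + l.)

10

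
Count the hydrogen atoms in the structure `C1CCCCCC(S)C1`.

16

Hydrogens are implicit in SMILES; fill each atom to its normal valence:
  7 × C: 2 H each → 14
  1 × C: 1 H
  1 × S: 1 H
  Total hydrogens = 16.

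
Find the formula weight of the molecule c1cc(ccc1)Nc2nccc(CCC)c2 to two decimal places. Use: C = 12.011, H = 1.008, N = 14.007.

212.30

Molecular formula: C14H16N2.
M = 14×12.011 + 16×1.008 + 2×14.007 = 212.30 g/mol.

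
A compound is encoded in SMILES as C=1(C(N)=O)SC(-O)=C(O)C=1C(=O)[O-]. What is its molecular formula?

C6H4NO5S-

Heavy atoms from the SMILES: 6 C, 1 N, 5 O, 1 S.
Implicit hydrogens by atom environment:
  4 × C (aromatic): no H
  2 × C: no H
  2 × O: 1 H each → 2
  2 × O: no H
  1 × N: 2 H
  1 × O (charge -1): no H
  1 × S (aromatic): no H
  Total hydrogens = 4.
Net charge -1.
Molecular formula: C6H4NO5S-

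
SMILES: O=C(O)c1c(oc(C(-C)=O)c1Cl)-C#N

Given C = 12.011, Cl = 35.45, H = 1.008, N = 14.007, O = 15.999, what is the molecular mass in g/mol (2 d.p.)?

213.57

Molecular formula: C8H4ClNO4.
M = 8×12.011 + 1×35.45 + 4×1.008 + 1×14.007 + 4×15.999 = 213.57 g/mol.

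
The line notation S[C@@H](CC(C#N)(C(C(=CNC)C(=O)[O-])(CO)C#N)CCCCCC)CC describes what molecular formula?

Heavy atoms from the SMILES: 19 C, 3 N, 3 O, 1 S.
Implicit hydrogens by atom environment:
  8 × C: 2 H each → 16
  6 × C: no H
  3 × C: 3 H each → 9
  2 × C: 1 H each → 2
  2 × N: no H
  1 × N: 1 H
  1 × O: 1 H
  1 × O: no H
  1 × O (charge -1): no H
  1 × S: 1 H
  Total hydrogens = 30.
Net charge -1.
Molecular formula: C19H30N3O3S-

C19H30N3O3S-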